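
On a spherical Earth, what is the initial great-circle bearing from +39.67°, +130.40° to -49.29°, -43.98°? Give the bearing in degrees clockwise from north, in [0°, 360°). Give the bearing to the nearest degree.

201°

Δλ = -43.98 − 130.40 = -174.38°.
θ = atan2( sin Δλ · cos φ₂ , cos φ₁ · sin φ₂ − sin φ₁ · cos φ₂ · cos Δλ )
  = atan2(-0.06387, -0.16911) = -159.309° → normalised to [0°, 360°): 200.691°.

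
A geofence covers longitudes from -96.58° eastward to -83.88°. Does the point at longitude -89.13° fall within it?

Band width going east from -96.58° to -83.88°: ((-83.88 − -96.58) mod 360) = 12.70°.
Offset of -89.13° east of the west edge: ((-89.13 − -96.58) mod 360) = 7.45°.
7.45° ≤ 12.70° ⇒ inside.

Yes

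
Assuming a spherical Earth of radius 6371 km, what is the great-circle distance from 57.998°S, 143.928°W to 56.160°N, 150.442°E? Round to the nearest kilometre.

Δλ = 150.442 − -143.928 = 294.370°; wrapped into (−180°, 180°]: -65.630°.
Δφ = 56.160 − -57.998 = 114.158°.
a = sin²(Δφ/2) + cos φ₁ · cos φ₂ · sin²(Δλ/2) = 0.791299.
c = 2·atan2(√a, √(1−a)) = 2.19272 rad → d = 6371·c ≈ 13969.80 km.

13970 km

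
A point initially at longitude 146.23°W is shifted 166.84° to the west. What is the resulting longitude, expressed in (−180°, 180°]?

46.93°E

Start at -146.23°; shift −166.84° → -313.07°.
-313.07° lies outside (−180°, 180°]; add 360° → +46.93°.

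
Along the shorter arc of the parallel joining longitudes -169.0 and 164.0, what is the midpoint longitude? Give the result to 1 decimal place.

Signed shortest Δλ from -169.0° to +164.0° is -27.0°.
Midpoint longitude = -169.0° + (-27.0°)/2 = -169.0° − 13.5° = -182.5°.
Normalise into (−180°, 180°]: +177.5°.
(The naïve average (-169.0 + +164.0)/2 = -2.5° is on the wrong side of the globe.)

+177.5°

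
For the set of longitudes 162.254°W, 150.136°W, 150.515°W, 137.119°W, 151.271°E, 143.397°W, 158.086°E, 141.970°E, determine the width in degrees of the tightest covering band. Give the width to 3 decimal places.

Sort the longitudes: -162.254°, -150.515°, -150.136°, -143.397°, -137.119°, +141.970°, +151.271°, +158.086°.
Eastward gaps between consecutive values (wrapping around): 11.739°, 0.379°, 6.739°, 6.278°, 279.089°, 9.301°, 6.815°, 39.660°.
Largest gap = 279.089° ⇒ minimal covering band is its complement: 360° − 279.089° = 80.911°.
Band runs from +141.970° eastward to -137.119°, crossing the antimeridian.

80.911°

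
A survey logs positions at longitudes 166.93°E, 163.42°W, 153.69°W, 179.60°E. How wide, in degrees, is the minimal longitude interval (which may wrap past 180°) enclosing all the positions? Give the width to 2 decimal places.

Sort the longitudes: -163.42°, -153.69°, +166.93°, +179.60°.
Eastward gaps between consecutive values (wrapping around): 9.73°, 320.62°, 12.67°, 16.98°.
Largest gap = 320.62° ⇒ minimal covering band is its complement: 360° − 320.62° = 39.38°.
Band runs from +166.93° eastward to -153.69°, crossing the antimeridian.

39.38°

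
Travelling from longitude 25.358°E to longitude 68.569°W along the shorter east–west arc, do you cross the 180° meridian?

Signed shortest Δλ = ((-68.569 − 25.358 + 180) mod 360) − 180 = -93.927°.
Going west by 93.927° from +25.358° reaches -68.569° without touching 180°.

No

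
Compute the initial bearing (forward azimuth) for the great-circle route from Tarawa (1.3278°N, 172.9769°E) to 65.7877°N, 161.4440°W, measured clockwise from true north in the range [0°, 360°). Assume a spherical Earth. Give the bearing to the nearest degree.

11°

Δλ = -161.4440 − 172.9769 = -334.4209°; wrapped into (−180°, 180°]: 25.5791°.
θ = atan2( sin Δλ · cos φ₂ , cos φ₁ · sin φ₂ − sin φ₁ · cos φ₂ · cos Δλ )
  = atan2(0.17707, 0.90322) = 11.092° → normalised to [0°, 360°): 11.092°.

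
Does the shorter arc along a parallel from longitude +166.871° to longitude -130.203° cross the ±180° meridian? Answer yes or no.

Yes

Naïve |-130.203 − 166.871| = 297.074° > 180°, so the shorter arc goes the other way round — across 180°.
Signed shortest Δλ = ((-130.203 − 166.871 + 180) mod 360) − 180 = 62.926°.
Going east by 62.926° from +166.871° passes through 180° before reaching -130.203°.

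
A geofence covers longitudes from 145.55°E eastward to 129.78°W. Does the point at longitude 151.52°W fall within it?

Band width going east from +145.55° to -129.78°: ((-129.78 − 145.55) mod 360) = 84.67°.
Offset of -151.52° east of the west edge: ((-151.52 − 145.55) mod 360) = 62.93°.
62.93° ≤ 84.67° ⇒ inside.

Yes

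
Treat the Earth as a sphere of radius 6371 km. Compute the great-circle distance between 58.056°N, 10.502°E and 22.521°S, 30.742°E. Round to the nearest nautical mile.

Δλ = 30.742 − 10.502 = 20.240°.
Δφ = -22.521 − 58.056 = -80.577°.
a = sin²(Δφ/2) + cos φ₁ · cos φ₂ · sin²(Δλ/2) = 0.433228.
c = 2·atan2(√a, √(1−a)) = 1.43685 rad → d = 6371·c ≈ 9154.19 km ≈ 4942.87 nmi.

4943 nmi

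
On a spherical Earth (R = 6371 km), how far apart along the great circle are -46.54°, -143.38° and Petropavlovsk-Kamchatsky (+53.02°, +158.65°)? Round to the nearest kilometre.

12357 km

Δλ = 158.65 − -143.38 = 302.03°; wrapped into (−180°, 180°]: -57.97°.
Δφ = 53.02 − -46.54 = 99.56°.
a = sin²(Δφ/2) + cos φ₁ · cos φ₂ · sin²(Δλ/2) = 0.680200.
c = 2·atan2(√a, √(1−a)) = 1.93949 rad → d = 6371·c ≈ 12356.51 km.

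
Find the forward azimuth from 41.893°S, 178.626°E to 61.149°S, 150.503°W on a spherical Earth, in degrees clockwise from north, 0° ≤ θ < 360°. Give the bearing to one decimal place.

146.6°

Δλ = -150.503 − 178.626 = -329.129°; wrapped into (−180°, 180°]: 30.871°.
θ = atan2( sin Δλ · cos φ₂ , cos φ₁ · sin φ₂ − sin φ₁ · cos φ₂ · cos Δλ )
  = atan2(0.24759, -0.37544) = 146.596° → normalised to [0°, 360°): 146.596°.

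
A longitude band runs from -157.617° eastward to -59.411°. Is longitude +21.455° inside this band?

Band width going east from -157.617° to -59.411°: ((-59.411 − -157.617) mod 360) = 98.206°.
Offset of +21.455° east of the west edge: ((21.455 − -157.617) mod 360) = 179.072°.
179.072° > 98.206° ⇒ outside.

No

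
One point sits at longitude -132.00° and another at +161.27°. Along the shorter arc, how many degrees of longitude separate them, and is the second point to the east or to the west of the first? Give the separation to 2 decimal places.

66.73° west

Raw difference: 161.27 − -132.00 = 293.27°.
Normalise into (−180°, 180°]: 293.27° − 360° = -66.73°.
Negative ⇒ the second point lies to the west; separation 66.73°.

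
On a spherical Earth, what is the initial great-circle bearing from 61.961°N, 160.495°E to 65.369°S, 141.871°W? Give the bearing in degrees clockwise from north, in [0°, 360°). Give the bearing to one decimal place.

150.6°

Δλ = -141.871 − 160.495 = -302.366°; wrapped into (−180°, 180°]: 57.634°.
θ = atan2( sin Δλ · cos φ₂ , cos φ₁ · sin φ₂ − sin φ₁ · cos φ₂ · cos Δλ )
  = atan2(0.35203, -0.62422) = 150.580° → normalised to [0°, 360°): 150.580°.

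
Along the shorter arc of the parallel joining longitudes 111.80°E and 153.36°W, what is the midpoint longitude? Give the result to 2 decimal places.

Signed shortest Δλ from +111.80° to -153.36° is +94.84°.
Midpoint longitude = +111.80° + (+94.84°)/2 = +111.80° + 47.42° = +159.22°.
(The naïve average (+111.80 + -153.36)/2 = -20.78° is on the wrong side of the globe.)

159.22°E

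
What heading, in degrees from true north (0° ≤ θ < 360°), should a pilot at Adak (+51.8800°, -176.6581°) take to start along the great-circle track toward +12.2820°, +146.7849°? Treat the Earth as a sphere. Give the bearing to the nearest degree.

Δλ = 146.7849 − -176.6581 = 323.4430°; wrapped into (−180°, 180°]: -36.5570°.
θ = atan2( sin Δλ · cos φ₂ , cos φ₁ · sin φ₂ − sin φ₁ · cos φ₂ · cos Δλ )
  = atan2(-0.58199, -0.48616) = -129.874° → normalised to [0°, 360°): 230.126°.

230°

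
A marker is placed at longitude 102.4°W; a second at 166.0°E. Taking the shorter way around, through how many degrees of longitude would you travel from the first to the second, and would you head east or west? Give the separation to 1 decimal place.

Raw difference: 166.0 − -102.4 = 268.4°.
Normalise into (−180°, 180°]: 268.4° − 360° = -91.6°.
Negative ⇒ the second point lies to the west; separation 91.6°.

91.6° west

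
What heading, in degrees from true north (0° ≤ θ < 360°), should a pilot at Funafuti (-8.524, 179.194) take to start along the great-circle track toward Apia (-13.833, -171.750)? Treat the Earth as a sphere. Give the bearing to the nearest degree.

Δλ = -171.750 − 179.194 = -350.944°; wrapped into (−180°, 180°]: 9.056°.
θ = atan2( sin Δλ · cos φ₂ , cos φ₁ · sin φ₂ − sin φ₁ · cos φ₂ · cos Δλ )
  = atan2(0.15283, -0.09432) = 121.681° → normalised to [0°, 360°): 121.681°.

122°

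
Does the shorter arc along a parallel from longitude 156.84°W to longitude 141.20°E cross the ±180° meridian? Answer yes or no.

Naïve |141.20 − -156.84| = 298.04° > 180°, so the shorter arc goes the other way round — across 180°.
Signed shortest Δλ = ((141.20 − -156.84 + 180) mod 360) − 180 = -61.96°.
Going west by 61.96° from -156.84° passes through 180° before reaching +141.20°.

Yes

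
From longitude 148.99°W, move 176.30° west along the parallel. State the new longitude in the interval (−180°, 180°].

Start at -148.99°; shift −176.30° → -325.29°.
-325.29° lies outside (−180°, 180°]; add 360° → +34.71°.

34.71°E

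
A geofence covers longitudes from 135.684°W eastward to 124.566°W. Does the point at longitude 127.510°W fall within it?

Band width going east from -135.684° to -124.566°: ((-124.566 − -135.684) mod 360) = 11.118°.
Offset of -127.510° east of the west edge: ((-127.510 − -135.684) mod 360) = 8.174°.
8.174° ≤ 11.118° ⇒ inside.

Yes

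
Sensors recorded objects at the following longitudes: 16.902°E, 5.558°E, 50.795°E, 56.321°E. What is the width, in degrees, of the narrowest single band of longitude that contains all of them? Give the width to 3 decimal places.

Sort the longitudes: +5.558°, +16.902°, +50.795°, +56.321°.
Eastward gaps between consecutive values (wrapping around): 11.344°, 33.893°, 5.526°, 309.237°.
Largest gap = 309.237° ⇒ minimal covering band is its complement: 360° − 309.237° = 50.763°.
Band runs from +5.558° eastward to +56.321°.

50.763°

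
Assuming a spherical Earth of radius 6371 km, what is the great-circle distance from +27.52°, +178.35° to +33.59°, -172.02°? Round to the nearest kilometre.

Δλ = -172.02 − 178.35 = -350.37°; wrapped into (−180°, 180°]: 9.63°.
Δφ = 33.59 − 27.52 = 6.07°.
a = sin²(Δφ/2) + cos φ₁ · cos φ₂ · sin²(Δλ/2) = 0.008008.
c = 2·atan2(√a, √(1−a)) = 0.17922 rad → d = 6371·c ≈ 1141.80 km.

1142 km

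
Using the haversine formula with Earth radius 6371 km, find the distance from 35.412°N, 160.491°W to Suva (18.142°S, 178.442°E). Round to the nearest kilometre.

6356 km

Δλ = 178.442 − -160.491 = 338.933°; wrapped into (−180°, 180°]: -21.067°.
Δφ = -18.142 − 35.412 = -53.554°.
a = sin²(Δφ/2) + cos φ₁ · cos φ₂ · sin²(Δλ/2) = 0.228851.
c = 2·atan2(√a, √(1−a)) = 0.99763 rad → d = 6371·c ≈ 6355.87 km.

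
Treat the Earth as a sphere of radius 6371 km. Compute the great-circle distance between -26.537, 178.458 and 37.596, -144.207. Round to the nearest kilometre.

Δλ = -144.207 − 178.458 = -322.665°; wrapped into (−180°, 180°]: 37.335°.
Δφ = 37.596 − -26.537 = 64.133°.
a = sin²(Δφ/2) + cos φ₁ · cos φ₂ · sin²(Δλ/2) = 0.354479.
c = 2·atan2(√a, √(1−a)) = 1.27548 rad → d = 6371·c ≈ 8126.09 km.

8126 km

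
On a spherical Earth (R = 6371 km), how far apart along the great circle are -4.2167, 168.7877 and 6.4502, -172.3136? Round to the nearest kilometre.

Δλ = -172.3136 − 168.7877 = -341.1013°; wrapped into (−180°, 180°]: 18.8987°.
Δφ = 6.4502 − -4.2167 = 10.6669°.
a = sin²(Δφ/2) + cos φ₁ · cos φ₂ · sin²(Δλ/2) = 0.035351.
c = 2·atan2(√a, √(1−a)) = 0.37829 rad → d = 6371·c ≈ 2410.06 km.

2410 km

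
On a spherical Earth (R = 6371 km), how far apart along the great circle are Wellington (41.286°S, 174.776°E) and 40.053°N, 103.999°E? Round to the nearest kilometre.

Δλ = 103.999 − 174.776 = -70.777°.
Δφ = 40.053 − -41.286 = 81.339°.
a = sin²(Δφ/2) + cos φ₁ · cos φ₂ · sin²(Δλ/2) = 0.617608.
c = 2·atan2(√a, √(1−a)) = 1.80824 rad → d = 6371·c ≈ 11520.27 km.

11520 km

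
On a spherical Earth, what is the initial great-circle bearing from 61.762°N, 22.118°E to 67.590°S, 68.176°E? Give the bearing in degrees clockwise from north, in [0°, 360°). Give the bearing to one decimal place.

157.7°

Δλ = 68.176 − 22.118 = 46.058°.
θ = atan2( sin Δλ · cos φ₂ , cos φ₁ · sin φ₂ − sin φ₁ · cos φ₂ · cos Δλ )
  = atan2(0.27450, -0.67047) = 157.735° → normalised to [0°, 360°): 157.735°.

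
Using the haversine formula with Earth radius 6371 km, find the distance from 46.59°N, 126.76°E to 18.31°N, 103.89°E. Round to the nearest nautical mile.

Δλ = 103.89 − 126.76 = -22.87°.
Δφ = 18.31 − 46.59 = -28.28°.
a = sin²(Δφ/2) + cos φ₁ · cos φ₂ · sin²(Δλ/2) = 0.085322.
c = 2·atan2(√a, √(1−a)) = 0.59284 rad → d = 6371·c ≈ 3777.01 km ≈ 2039.42 nmi.

2039 nmi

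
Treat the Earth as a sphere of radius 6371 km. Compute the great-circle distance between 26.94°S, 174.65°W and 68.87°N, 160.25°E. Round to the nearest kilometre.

10848 km

Δλ = 160.25 − -174.65 = 334.90°; wrapped into (−180°, 180°]: -25.10°.
Δφ = 68.87 − -26.94 = 95.81°.
a = sin²(Δφ/2) + cos φ₁ · cos φ₂ · sin²(Δλ/2) = 0.565788.
c = 2·atan2(√a, √(1−a)) = 1.70276 rad → d = 6371·c ≈ 10848.26 km.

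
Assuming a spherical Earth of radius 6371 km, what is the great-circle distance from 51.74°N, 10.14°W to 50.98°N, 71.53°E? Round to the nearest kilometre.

Δλ = 71.53 − -10.14 = 81.67°.
Δφ = 50.98 − 51.74 = -0.76°.
a = sin²(Δφ/2) + cos φ₁ · cos φ₂ · sin²(Δλ/2) = 0.166735.
c = 2·atan2(√a, √(1−a)) = 0.84125 rad → d = 6371·c ≈ 5359.61 km.

5360 km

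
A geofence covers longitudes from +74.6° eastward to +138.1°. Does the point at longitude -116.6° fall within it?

Band width going east from +74.6° to +138.1°: ((138.1 − 74.6) mod 360) = 63.5°.
Offset of -116.6° east of the west edge: ((-116.6 − 74.6) mod 360) = 168.8°.
168.8° > 63.5° ⇒ outside.

No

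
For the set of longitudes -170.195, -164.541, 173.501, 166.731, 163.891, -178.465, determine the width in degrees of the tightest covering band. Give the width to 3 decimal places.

31.568°

Sort the longitudes: -178.465°, -170.195°, -164.541°, +163.891°, +166.731°, +173.501°.
Eastward gaps between consecutive values (wrapping around): 8.270°, 5.654°, 328.432°, 2.840°, 6.770°, 8.034°.
Largest gap = 328.432° ⇒ minimal covering band is its complement: 360° − 328.432° = 31.568°.
Band runs from +163.891° eastward to -164.541°, crossing the antimeridian.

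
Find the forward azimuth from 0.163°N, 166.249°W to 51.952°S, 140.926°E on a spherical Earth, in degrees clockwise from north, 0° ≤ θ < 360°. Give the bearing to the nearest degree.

212°

Δλ = 140.926 − -166.249 = 307.175°; wrapped into (−180°, 180°]: -52.825°.
θ = atan2( sin Δλ · cos φ₂ , cos φ₁ · sin φ₂ − sin φ₁ · cos φ₂ · cos Δλ )
  = atan2(-0.49108, -0.78855) = -148.087° → normalised to [0°, 360°): 211.913°.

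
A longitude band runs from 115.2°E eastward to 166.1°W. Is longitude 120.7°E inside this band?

Band width going east from +115.2° to -166.1°: ((-166.1 − 115.2) mod 360) = 78.7°.
Offset of +120.7° east of the west edge: ((120.7 − 115.2) mod 360) = 5.5°.
5.5° ≤ 78.7° ⇒ inside.

Yes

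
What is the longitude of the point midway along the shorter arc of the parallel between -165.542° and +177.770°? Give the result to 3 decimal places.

-173.886°

Signed shortest Δλ from -165.542° to +177.770° is -16.688°.
Midpoint longitude = -165.542° + (-16.688°)/2 = -165.542° − 8.344° = -173.886°.
(The naïve average (-165.542 + +177.770)/2 = 6.114° is on the wrong side of the globe.)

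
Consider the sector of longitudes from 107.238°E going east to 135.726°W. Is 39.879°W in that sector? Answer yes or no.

No

Band width going east from +107.238° to -135.726°: ((-135.726 − 107.238) mod 360) = 117.036°.
Offset of -39.879° east of the west edge: ((-39.879 − 107.238) mod 360) = 212.883°.
212.883° > 117.036° ⇒ outside.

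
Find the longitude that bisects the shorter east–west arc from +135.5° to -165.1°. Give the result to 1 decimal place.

+165.2°

Signed shortest Δλ from +135.5° to -165.1° is +59.4°.
Midpoint longitude = +135.5° + (+59.4°)/2 = +135.5° + 29.7° = +165.2°.
(The naïve average (+135.5 + -165.1)/2 = -14.8° is on the wrong side of the globe.)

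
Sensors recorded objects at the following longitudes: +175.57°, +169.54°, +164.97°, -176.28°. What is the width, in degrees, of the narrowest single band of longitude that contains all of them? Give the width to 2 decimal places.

18.75°

Sort the longitudes: -176.28°, +164.97°, +169.54°, +175.57°.
Eastward gaps between consecutive values (wrapping around): 341.25°, 4.57°, 6.03°, 8.15°.
Largest gap = 341.25° ⇒ minimal covering band is its complement: 360° − 341.25° = 18.75°.
Band runs from +164.97° eastward to -176.28°, crossing the antimeridian.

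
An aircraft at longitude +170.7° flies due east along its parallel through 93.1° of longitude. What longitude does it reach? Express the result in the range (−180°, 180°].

-96.2°

Start at +170.7°; shift +93.1° → +263.8°.
+263.8° lies outside (−180°, 180°]; subtract 360° → -96.2°.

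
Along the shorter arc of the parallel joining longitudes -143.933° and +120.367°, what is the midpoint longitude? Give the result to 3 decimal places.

+168.217°

Signed shortest Δλ from -143.933° to +120.367° is -95.700°.
Midpoint longitude = -143.933° + (-95.700°)/2 = -143.933° − 47.850° = -191.783°.
Normalise into (−180°, 180°]: +168.217°.
(The naïve average (-143.933 + +120.367)/2 = -11.783° is on the wrong side of the globe.)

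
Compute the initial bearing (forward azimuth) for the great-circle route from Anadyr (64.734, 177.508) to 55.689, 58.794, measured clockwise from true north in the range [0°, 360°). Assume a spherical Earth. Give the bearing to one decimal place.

320.4°

Δλ = 58.794 − 177.508 = -118.714°.
θ = atan2( sin Δλ · cos φ₂ , cos φ₁ · sin φ₂ − sin φ₁ · cos φ₂ · cos Δλ )
  = atan2(-0.49437, 0.59746) = -39.606° → normalised to [0°, 360°): 320.394°.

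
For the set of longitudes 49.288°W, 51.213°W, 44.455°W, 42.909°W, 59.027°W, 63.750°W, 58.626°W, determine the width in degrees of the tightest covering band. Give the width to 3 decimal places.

20.841°

Sort the longitudes: -63.750°, -59.027°, -58.626°, -51.213°, -49.288°, -44.455°, -42.909°.
Eastward gaps between consecutive values (wrapping around): 4.723°, 0.401°, 7.413°, 1.925°, 4.833°, 1.546°, 339.159°.
Largest gap = 339.159° ⇒ minimal covering band is its complement: 360° − 339.159° = 20.841°.
Band runs from -63.750° eastward to -42.909°.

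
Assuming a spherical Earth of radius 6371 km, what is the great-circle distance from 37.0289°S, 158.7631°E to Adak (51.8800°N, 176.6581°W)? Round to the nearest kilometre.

10171 km

Δλ = -176.6581 − 158.7631 = -335.4212°; wrapped into (−180°, 180°]: 24.5788°.
Δφ = 51.8800 − -37.0289 = 88.9089°.
a = sin²(Δφ/2) + cos φ₁ · cos φ₂ · sin²(Δλ/2) = 0.512806.
c = 2·atan2(√a, √(1−a)) = 1.59641 rad → d = 6371·c ≈ 10170.74 km.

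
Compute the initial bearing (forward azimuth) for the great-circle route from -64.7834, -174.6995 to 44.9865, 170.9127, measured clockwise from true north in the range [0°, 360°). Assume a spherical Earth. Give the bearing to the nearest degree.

349°

Δλ = 170.9127 − -174.6995 = 345.6122°; wrapped into (−180°, 180°]: -14.3878°.
θ = atan2( sin Δλ · cos φ₂ , cos φ₁ · sin φ₂ − sin φ₁ · cos φ₂ · cos Δλ )
  = atan2(-0.17575, 0.92099) = -10.803° → normalised to [0°, 360°): 349.197°.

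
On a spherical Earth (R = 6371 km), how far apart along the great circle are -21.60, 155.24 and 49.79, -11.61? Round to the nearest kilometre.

Δλ = -11.61 − 155.24 = -166.85°.
Δφ = 49.79 − -21.60 = 71.39°.
a = sin²(Δφ/2) + cos φ₁ · cos φ₂ · sin²(Δλ/2) = 0.932823.
c = 2·atan2(√a, √(1−a)) = 2.61724 rad → d = 6371·c ≈ 16674.41 km.

16674 km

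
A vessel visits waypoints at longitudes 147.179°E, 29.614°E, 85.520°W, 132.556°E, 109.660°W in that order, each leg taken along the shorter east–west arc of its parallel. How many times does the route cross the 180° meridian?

2

Leg 1: +147.179° → +29.614°, shortest Δλ = -117.565° (west) — does not cross 180°.
Leg 2: +29.614° → -85.520°, shortest Δλ = -115.134° (west) — does not cross 180°.
Leg 3: -85.520° → +132.556°, shortest Δλ = -141.924° (west) — crosses 180°.
Leg 4: +132.556° → -109.660°, shortest Δλ = 117.784° (east) — crosses 180°.
Total crossings: 2.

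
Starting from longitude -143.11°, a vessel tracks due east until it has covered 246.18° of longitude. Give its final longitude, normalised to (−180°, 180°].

+103.07°

Start at -143.11°; shift +246.18° → +103.07°.
+103.07° already lies in (−180°, 180°].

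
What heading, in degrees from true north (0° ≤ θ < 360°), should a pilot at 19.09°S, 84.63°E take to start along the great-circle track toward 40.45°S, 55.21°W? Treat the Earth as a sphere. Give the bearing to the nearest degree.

Δλ = -55.21 − 84.63 = -139.84°.
θ = atan2( sin Δλ · cos φ₂ , cos φ₁ · sin φ₂ − sin φ₁ · cos φ₂ · cos Δλ )
  = atan2(-0.49077, -0.80331) = -148.578° → normalised to [0°, 360°): 211.422°.

211°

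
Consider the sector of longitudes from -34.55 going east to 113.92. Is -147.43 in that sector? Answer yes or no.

No

Band width going east from -34.55° to +113.92°: ((113.92 − -34.55) mod 360) = 148.47°.
Offset of -147.43° east of the west edge: ((-147.43 − -34.55) mod 360) = 247.12°.
247.12° > 148.47° ⇒ outside.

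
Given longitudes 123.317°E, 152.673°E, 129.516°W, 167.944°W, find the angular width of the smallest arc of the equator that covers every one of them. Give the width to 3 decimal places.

Sort the longitudes: -167.944°, -129.516°, +123.317°, +152.673°.
Eastward gaps between consecutive values (wrapping around): 38.428°, 252.833°, 29.356°, 39.383°.
Largest gap = 252.833° ⇒ minimal covering band is its complement: 360° − 252.833° = 107.167°.
Band runs from +123.317° eastward to -129.516°, crossing the antimeridian.

107.167°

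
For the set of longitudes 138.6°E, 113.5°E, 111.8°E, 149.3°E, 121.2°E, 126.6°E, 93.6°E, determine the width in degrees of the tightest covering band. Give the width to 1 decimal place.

Sort the longitudes: +93.6°, +111.8°, +113.5°, +121.2°, +126.6°, +138.6°, +149.3°.
Eastward gaps between consecutive values (wrapping around): 18.2°, 1.7°, 7.7°, 5.4°, 12.0°, 10.7°, 304.3°.
Largest gap = 304.3° ⇒ minimal covering band is its complement: 360° − 304.3° = 55.7°.
Band runs from +93.6° eastward to +149.3°.

55.7°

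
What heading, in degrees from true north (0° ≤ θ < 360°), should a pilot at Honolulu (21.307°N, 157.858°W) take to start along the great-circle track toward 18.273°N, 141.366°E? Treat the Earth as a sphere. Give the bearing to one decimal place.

Δλ = 141.366 − -157.858 = 299.224°; wrapped into (−180°, 180°]: -60.776°.
θ = atan2( sin Δλ · cos φ₂ , cos φ₁ · sin φ₂ − sin φ₁ · cos φ₂ · cos Δλ )
  = atan2(-0.82871, 0.12366) = -81.513° → normalised to [0°, 360°): 278.487°.

278.5°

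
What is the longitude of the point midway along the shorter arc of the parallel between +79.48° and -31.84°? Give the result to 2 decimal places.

Signed shortest Δλ from +79.48° to -31.84° is -111.32°.
Midpoint longitude = +79.48° + (-111.32°)/2 = +79.48° − 55.66° = +23.82°.

+23.82°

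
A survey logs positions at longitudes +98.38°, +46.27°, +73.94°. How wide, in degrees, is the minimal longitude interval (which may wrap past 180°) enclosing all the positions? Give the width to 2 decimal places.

Sort the longitudes: +46.27°, +73.94°, +98.38°.
Eastward gaps between consecutive values (wrapping around): 27.67°, 24.44°, 307.89°.
Largest gap = 307.89° ⇒ minimal covering band is its complement: 360° − 307.89° = 52.11°.
Band runs from +46.27° eastward to +98.38°.

52.11°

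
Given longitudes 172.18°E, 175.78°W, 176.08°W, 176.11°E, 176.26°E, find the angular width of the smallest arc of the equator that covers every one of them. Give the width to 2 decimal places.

12.04°

Sort the longitudes: -176.08°, -175.78°, +172.18°, +176.11°, +176.26°.
Eastward gaps between consecutive values (wrapping around): 0.30°, 347.96°, 3.93°, 0.15°, 7.66°.
Largest gap = 347.96° ⇒ minimal covering band is its complement: 360° − 347.96° = 12.04°.
Band runs from +172.18° eastward to -175.78°, crossing the antimeridian.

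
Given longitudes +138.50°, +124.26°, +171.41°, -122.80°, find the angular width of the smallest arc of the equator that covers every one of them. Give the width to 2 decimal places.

112.94°

Sort the longitudes: -122.80°, +124.26°, +138.50°, +171.41°.
Eastward gaps between consecutive values (wrapping around): 247.06°, 14.24°, 32.91°, 65.79°.
Largest gap = 247.06° ⇒ minimal covering band is its complement: 360° − 247.06° = 112.94°.
Band runs from +124.26° eastward to -122.80°, crossing the antimeridian.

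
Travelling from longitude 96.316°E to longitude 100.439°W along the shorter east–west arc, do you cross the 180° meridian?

Yes

Naïve |-100.439 − 96.316| = 196.755° > 180°, so the shorter arc goes the other way round — across 180°.
Signed shortest Δλ = ((-100.439 − 96.316 + 180) mod 360) − 180 = 163.245°.
Going east by 163.245° from +96.316° passes through 180° before reaching -100.439°.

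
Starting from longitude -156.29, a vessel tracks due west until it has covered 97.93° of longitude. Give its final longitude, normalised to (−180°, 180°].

Start at -156.29°; shift −97.93° → -254.22°.
-254.22° lies outside (−180°, 180°]; add 360° → +105.78°.

+105.78°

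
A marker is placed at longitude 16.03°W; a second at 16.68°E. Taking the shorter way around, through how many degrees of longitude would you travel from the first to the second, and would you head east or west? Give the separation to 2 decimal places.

Raw difference: 16.68 − -16.03 = 32.71°.
Normalise into (−180°, 180°]: 32.71° stays 32.71°.
Positive ⇒ the second point lies to the east; separation 32.71°.

32.71° east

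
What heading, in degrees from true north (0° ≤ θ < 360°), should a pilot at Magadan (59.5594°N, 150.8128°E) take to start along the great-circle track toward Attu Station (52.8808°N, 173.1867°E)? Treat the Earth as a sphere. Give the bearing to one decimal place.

108.6°

Δλ = 173.1867 − 150.8128 = 22.3739°.
θ = atan2( sin Δλ · cos φ₂ , cos φ₁ · sin φ₂ − sin φ₁ · cos φ₂ · cos Δλ )
  = atan2(0.22971, -0.07713) = 108.561° → normalised to [0°, 360°): 108.561°.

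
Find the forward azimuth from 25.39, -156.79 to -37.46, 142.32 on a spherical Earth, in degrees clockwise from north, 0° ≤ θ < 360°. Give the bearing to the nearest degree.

Δλ = 142.32 − -156.79 = 299.11°; wrapped into (−180°, 180°]: -60.89°.
θ = atan2( sin Δλ · cos φ₂ , cos φ₁ · sin φ₂ − sin φ₁ · cos φ₂ · cos Δλ )
  = atan2(-0.69351, -0.71504) = -135.876° → normalised to [0°, 360°): 224.124°.

224°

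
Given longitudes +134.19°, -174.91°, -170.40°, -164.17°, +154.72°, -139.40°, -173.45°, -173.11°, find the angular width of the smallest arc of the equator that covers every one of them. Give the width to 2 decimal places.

Sort the longitudes: -174.91°, -173.45°, -173.11°, -170.40°, -164.17°, -139.40°, +134.19°, +154.72°.
Eastward gaps between consecutive values (wrapping around): 1.46°, 0.34°, 2.71°, 6.23°, 24.77°, 273.59°, 20.53°, 30.37°.
Largest gap = 273.59° ⇒ minimal covering band is its complement: 360° − 273.59° = 86.41°.
Band runs from +134.19° eastward to -139.40°, crossing the antimeridian.

86.41°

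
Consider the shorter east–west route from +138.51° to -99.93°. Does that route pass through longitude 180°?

Naïve |-99.93 − 138.51| = 238.44° > 180°, so the shorter arc goes the other way round — across 180°.
Signed shortest Δλ = ((-99.93 − 138.51 + 180) mod 360) − 180 = 121.56°.
Going east by 121.56° from +138.51° passes through 180° before reaching -99.93°.

Yes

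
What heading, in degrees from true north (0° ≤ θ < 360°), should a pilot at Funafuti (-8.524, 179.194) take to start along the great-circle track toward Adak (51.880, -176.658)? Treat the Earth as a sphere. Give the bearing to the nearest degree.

3°

Δλ = -176.658 − 179.194 = -355.852°; wrapped into (−180°, 180°]: 4.148°.
θ = atan2( sin Δλ · cos φ₂ , cos φ₁ · sin φ₂ − sin φ₁ · cos φ₂ · cos Δλ )
  = atan2(0.04465, 0.86929) = 2.940° → normalised to [0°, 360°): 2.940°.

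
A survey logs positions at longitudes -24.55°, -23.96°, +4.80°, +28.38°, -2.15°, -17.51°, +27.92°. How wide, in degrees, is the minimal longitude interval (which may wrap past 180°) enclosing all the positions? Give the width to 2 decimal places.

52.93°

Sort the longitudes: -24.55°, -23.96°, -17.51°, -2.15°, +4.80°, +27.92°, +28.38°.
Eastward gaps between consecutive values (wrapping around): 0.59°, 6.45°, 15.36°, 6.95°, 23.12°, 0.46°, 307.07°.
Largest gap = 307.07° ⇒ minimal covering band is its complement: 360° − 307.07° = 52.93°.
Band runs from -24.55° eastward to +28.38°.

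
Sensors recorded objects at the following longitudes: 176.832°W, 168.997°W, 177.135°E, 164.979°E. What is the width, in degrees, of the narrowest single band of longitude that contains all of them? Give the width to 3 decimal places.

Sort the longitudes: -176.832°, -168.997°, +164.979°, +177.135°.
Eastward gaps between consecutive values (wrapping around): 7.835°, 333.976°, 12.156°, 6.033°.
Largest gap = 333.976° ⇒ minimal covering band is its complement: 360° − 333.976° = 26.024°.
Band runs from +164.979° eastward to -168.997°, crossing the antimeridian.

26.024°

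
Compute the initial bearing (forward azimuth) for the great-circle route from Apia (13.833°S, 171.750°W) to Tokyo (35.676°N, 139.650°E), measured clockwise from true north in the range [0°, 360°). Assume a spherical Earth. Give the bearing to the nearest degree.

Δλ = 139.650 − -171.750 = 311.400°; wrapped into (−180°, 180°]: -48.600°.
θ = atan2( sin Δλ · cos φ₂ , cos φ₁ · sin φ₂ − sin φ₁ · cos φ₂ · cos Δλ )
  = atan2(-0.60934, 0.69473) = -41.254° → normalised to [0°, 360°): 318.746°.

319°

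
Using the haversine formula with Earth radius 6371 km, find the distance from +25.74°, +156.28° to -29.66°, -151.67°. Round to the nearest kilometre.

8289 km

Δλ = -151.67 − 156.28 = -307.95°; wrapped into (−180°, 180°]: 52.05°.
Δφ = -29.66 − 25.74 = -55.40°.
a = sin²(Δφ/2) + cos φ₁ · cos φ₂ · sin²(Δλ/2) = 0.366768.
c = 2·atan2(√a, √(1−a)) = 1.30107 rad → d = 6371·c ≈ 8289.14 km.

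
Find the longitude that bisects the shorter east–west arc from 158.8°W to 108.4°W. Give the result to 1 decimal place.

Signed shortest Δλ from -158.8° to -108.4° is +50.4°.
Midpoint longitude = -158.8° + (+50.4°)/2 = -158.8° + 25.2° = -133.6°.

133.6°W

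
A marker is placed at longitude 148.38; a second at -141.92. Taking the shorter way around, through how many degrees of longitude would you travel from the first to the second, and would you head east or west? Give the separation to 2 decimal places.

69.70° east

Raw difference: -141.92 − 148.38 = -290.3°.
Normalise into (−180°, 180°]: -290.3° + 360° = 69.7°.
Positive ⇒ the second point lies to the east; separation 69.70°.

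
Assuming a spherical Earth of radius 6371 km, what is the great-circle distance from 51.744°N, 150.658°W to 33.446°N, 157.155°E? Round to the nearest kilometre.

4609 km

Δλ = 157.155 − -150.658 = 307.813°; wrapped into (−180°, 180°]: -52.187°.
Δφ = 33.446 − 51.744 = -18.298°.
a = sin²(Δφ/2) + cos φ₁ · cos φ₂ · sin²(Δλ/2) = 0.125230.
c = 2·atan2(√a, √(1−a)) = 0.72343 rad → d = 6371·c ≈ 4608.97 km.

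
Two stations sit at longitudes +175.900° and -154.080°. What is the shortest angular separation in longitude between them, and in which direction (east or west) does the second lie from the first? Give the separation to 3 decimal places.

30.020° east

Raw difference: -154.080 − 175.900 = -329.98°.
Normalise into (−180°, 180°]: -329.98° + 360° = 30.02°.
Positive ⇒ the second point lies to the east; separation 30.020°.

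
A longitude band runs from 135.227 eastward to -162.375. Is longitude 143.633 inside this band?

Band width going east from +135.227° to -162.375°: ((-162.375 − 135.227) mod 360) = 62.398°.
Offset of +143.633° east of the west edge: ((143.633 − 135.227) mod 360) = 8.406°.
8.406° ≤ 62.398° ⇒ inside.

Yes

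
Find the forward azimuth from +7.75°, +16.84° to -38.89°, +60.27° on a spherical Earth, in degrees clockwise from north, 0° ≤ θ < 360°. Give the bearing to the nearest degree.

Δλ = 60.27 − 16.84 = 43.43°.
θ = atan2( sin Δλ · cos φ₂ , cos φ₁ · sin φ₂ − sin φ₁ · cos φ₂ · cos Δλ )
  = atan2(0.53509, -0.69832) = 142.539° → normalised to [0°, 360°): 142.539°.

143°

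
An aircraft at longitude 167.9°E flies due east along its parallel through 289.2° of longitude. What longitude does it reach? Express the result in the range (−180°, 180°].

97.1°E

Start at +167.9°; shift +289.2° → +457.1°.
+457.1° lies outside (−180°, 180°]; subtract 360° → +97.1°.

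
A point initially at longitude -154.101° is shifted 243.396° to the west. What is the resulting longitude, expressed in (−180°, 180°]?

-37.497°

Start at -154.101°; shift −243.396° → -397.497°.
-397.497° lies outside (−180°, 180°]; add 360° → -37.497°.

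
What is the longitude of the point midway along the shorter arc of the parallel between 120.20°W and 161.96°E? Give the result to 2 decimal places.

159.12°W

Signed shortest Δλ from -120.20° to +161.96° is -77.84°.
Midpoint longitude = -120.20° + (-77.84°)/2 = -120.20° − 38.92° = -159.12°.
(The naïve average (-120.20 + +161.96)/2 = 20.88° is on the wrong side of the globe.)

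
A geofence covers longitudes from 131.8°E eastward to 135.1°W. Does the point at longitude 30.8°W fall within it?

No

Band width going east from +131.8° to -135.1°: ((-135.1 − 131.8) mod 360) = 93.1°.
Offset of -30.8° east of the west edge: ((-30.8 − 131.8) mod 360) = 197.4°.
197.4° > 93.1° ⇒ outside.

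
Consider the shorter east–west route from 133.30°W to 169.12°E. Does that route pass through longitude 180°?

Yes

Naïve |169.12 − -133.30| = 302.42° > 180°, so the shorter arc goes the other way round — across 180°.
Signed shortest Δλ = ((169.12 − -133.30 + 180) mod 360) − 180 = -57.58°.
Going west by 57.58° from -133.30° passes through 180° before reaching +169.12°.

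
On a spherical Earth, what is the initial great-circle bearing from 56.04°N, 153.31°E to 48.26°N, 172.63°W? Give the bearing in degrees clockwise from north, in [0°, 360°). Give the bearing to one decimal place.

Δλ = -172.63 − 153.31 = -325.94°; wrapped into (−180°, 180°]: 34.06°.
θ = atan2( sin Δλ · cos φ₂ , cos φ₁ · sin φ₂ − sin φ₁ · cos φ₂ · cos Δλ )
  = atan2(0.37286, -0.04064) = 96.221° → normalised to [0°, 360°): 96.221°.

96.2°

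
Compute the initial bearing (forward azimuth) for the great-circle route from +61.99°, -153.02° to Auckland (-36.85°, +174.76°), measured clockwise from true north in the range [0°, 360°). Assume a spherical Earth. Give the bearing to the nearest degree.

206°

Δλ = 174.76 − -153.02 = 327.78°; wrapped into (−180°, 180°]: -32.22°.
θ = atan2( sin Δλ · cos φ₂ , cos φ₁ · sin φ₂ − sin φ₁ · cos φ₂ · cos Δλ )
  = atan2(-0.42665, -0.87933) = -154.117° → normalised to [0°, 360°): 205.883°.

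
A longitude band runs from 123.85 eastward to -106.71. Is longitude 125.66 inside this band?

Yes

Band width going east from +123.85° to -106.71°: ((-106.71 − 123.85) mod 360) = 129.44°.
Offset of +125.66° east of the west edge: ((125.66 − 123.85) mod 360) = 1.81°.
1.81° ≤ 129.44° ⇒ inside.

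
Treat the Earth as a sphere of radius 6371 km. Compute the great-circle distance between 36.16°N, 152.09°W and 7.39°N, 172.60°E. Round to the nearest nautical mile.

Δλ = 172.60 − -152.09 = 324.69°; wrapped into (−180°, 180°]: -35.31°.
Δφ = 7.39 − 36.16 = -28.77°.
a = sin²(Δφ/2) + cos φ₁ · cos φ₂ · sin²(Δλ/2) = 0.135367.
c = 2·atan2(√a, √(1−a)) = 0.75355 rad → d = 6371·c ≈ 4800.86 km ≈ 2592.25 nmi.

2592 nmi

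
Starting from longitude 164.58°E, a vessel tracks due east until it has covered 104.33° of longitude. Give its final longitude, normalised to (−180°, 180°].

91.09°W

Start at +164.58°; shift +104.33° → +268.91°.
+268.91° lies outside (−180°, 180°]; subtract 360° → -91.09°.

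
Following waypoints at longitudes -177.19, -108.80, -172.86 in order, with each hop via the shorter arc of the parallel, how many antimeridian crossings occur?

0

Leg 1: -177.19° → -108.80°, shortest Δλ = 68.39° (east) — does not cross 180°.
Leg 2: -108.80° → -172.86°, shortest Δλ = -64.06° (west) — does not cross 180°.
Total crossings: 0.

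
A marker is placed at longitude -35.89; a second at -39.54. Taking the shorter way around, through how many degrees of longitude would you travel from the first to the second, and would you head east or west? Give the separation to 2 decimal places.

Raw difference: -39.54 − -35.89 = -3.65°.
Normalise into (−180°, 180°]: -3.65° stays -3.65°.
Negative ⇒ the second point lies to the west; separation 3.65°.

3.65° west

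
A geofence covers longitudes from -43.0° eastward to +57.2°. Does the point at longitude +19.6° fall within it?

Yes

Band width going east from -43.0° to +57.2°: ((57.2 − -43.0) mod 360) = 100.2°.
Offset of +19.6° east of the west edge: ((19.6 − -43.0) mod 360) = 62.6°.
62.6° ≤ 100.2° ⇒ inside.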